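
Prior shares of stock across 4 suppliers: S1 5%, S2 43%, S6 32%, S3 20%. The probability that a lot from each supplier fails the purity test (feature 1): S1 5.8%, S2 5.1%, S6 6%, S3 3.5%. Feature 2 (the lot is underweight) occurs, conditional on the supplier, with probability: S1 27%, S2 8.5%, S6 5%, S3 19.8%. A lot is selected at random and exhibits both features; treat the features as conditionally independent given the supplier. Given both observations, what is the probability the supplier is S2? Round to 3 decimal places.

Prior × likelihood for each hypothesis:
  S1: 0.05 × 0.058 × 0.27 = 0.000783
  S2: 0.43 × 0.051 × 0.085 = 0.00186405
  S6: 0.32 × 0.06 × 0.05 = 0.00096
  S3: 0.2 × 0.035 × 0.198 = 0.001386
Total = 0.00499305.
P(S2 | evidence) = 0.00186405 / 0.00499305 ≈ 0.373.

0.373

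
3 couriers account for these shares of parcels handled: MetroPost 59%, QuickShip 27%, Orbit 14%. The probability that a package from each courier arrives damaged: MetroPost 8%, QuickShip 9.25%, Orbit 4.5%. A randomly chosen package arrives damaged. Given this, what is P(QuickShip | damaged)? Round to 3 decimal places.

Compute prior × likelihood for every hypothesis:
  MetroPost: 0.59 × 0.08 = 0.0472
  QuickShip: 0.27 × 0.0925 = 0.024975
  Orbit: 0.14 × 0.045 = 0.0063
Sum = 0.078475.
P(QuickShip | evidence) = 0.024975 / 0.078475 ≈ 0.318.

0.318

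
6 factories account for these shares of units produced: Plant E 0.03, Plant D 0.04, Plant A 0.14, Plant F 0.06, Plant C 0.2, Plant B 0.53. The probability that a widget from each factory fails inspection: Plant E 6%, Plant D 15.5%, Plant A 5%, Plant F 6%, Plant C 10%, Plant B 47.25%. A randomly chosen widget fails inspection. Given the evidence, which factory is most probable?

Prior × likelihood for each hypothesis:
  Plant E: 0.03 × 0.06 = 0.0018
  Plant D: 0.04 × 0.155 = 0.0062
  Plant A: 0.14 × 0.05 = 0.007
  Plant F: 0.06 × 0.06 = 0.0036
  Plant C: 0.2 × 0.1 = 0.02
  Plant B: 0.53 × 0.4725 = 0.250425
Total = 0.289025.
Largest term belongs to Plant B, so Plant B is most probable.

Plant B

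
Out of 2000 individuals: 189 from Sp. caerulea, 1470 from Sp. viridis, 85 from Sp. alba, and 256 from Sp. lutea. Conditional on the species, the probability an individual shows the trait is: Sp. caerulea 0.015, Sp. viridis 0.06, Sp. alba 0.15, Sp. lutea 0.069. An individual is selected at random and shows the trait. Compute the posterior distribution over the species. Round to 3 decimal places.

Prior × likelihood for each hypothesis:
  Sp. caerulea: 0.0945 × 0.015 = 0.0014175
  Sp. viridis: 0.735 × 0.06 = 0.0441
  Sp. alba: 0.0425 × 0.15 = 0.006375
  Sp. lutea: 0.128 × 0.069 = 0.008832
Total = 0.0607245.
P(Sp. caerulea | trait) = 0.0014175/0.0607245 ≈ 0.023
P(Sp. viridis | trait) = 0.0441/0.0607245 ≈ 0.726
P(Sp. alba | trait) = 0.006375/0.0607245 ≈ 0.105
P(Sp. lutea | trait) = 0.008832/0.0607245 ≈ 0.145
(Check: 0.023+0.726+0.105+0.145 = 0.999.)

Sp. caerulea 0.023, Sp. viridis 0.726, Sp. alba 0.105, Sp. lutea 0.145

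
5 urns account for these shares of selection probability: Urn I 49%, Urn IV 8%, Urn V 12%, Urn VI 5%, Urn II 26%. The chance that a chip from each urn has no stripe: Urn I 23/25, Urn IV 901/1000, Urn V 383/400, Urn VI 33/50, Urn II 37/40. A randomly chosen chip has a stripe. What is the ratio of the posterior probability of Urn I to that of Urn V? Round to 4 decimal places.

7.6863

Taking complements, P(striped | each) = Urn I 0.08, Urn IV 0.099, Urn V 0.0425, Urn VI 0.34, Urn II 0.075.
By Bayes' rule, posterior ∝ prior × likelihood:
  Urn I: 0.49 × 0.08 = 0.0392
  Urn IV: 0.08 × 0.099 = 0.00792
  Urn V: 0.12 × 0.0425 = 0.0051
  Urn VI: 0.05 × 0.34 = 0.017
  Urn II: 0.26 × 0.075 = 0.0195
Normalizing constant = 0.08872.
The ratio is 0.0392 / 0.0051 (the normalizer cancels) = 7.6863.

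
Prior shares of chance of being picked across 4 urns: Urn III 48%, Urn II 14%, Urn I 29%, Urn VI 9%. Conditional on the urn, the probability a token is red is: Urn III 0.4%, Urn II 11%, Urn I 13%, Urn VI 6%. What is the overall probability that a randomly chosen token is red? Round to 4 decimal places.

0.0604

Prior × likelihood for each hypothesis:
  Urn III: 0.48 × 0.004 = 0.00192
  Urn II: 0.14 × 0.11 = 0.0154
  Urn I: 0.29 × 0.13 = 0.0377
  Urn VI: 0.09 × 0.06 = 0.0054
P(red) = 0.00192 + 0.0154 + 0.0377 + 0.0054 = 0.06042 → 0.0604.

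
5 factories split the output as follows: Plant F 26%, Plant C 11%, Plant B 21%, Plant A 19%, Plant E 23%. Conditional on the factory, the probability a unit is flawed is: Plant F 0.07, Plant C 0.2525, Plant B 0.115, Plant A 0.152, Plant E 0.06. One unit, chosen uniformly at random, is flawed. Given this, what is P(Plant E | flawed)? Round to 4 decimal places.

Unnormalized posteriors (prior × likelihood):
  Plant F: 0.26 × 0.07 = 0.0182
  Plant C: 0.11 × 0.2525 = 0.027775
  Plant B: 0.21 × 0.115 = 0.02415
  Plant A: 0.19 × 0.152 = 0.02888
  Plant E: 0.23 × 0.06 = 0.0138
Total = 0.112805.
P(Plant E | evidence) = 0.0138 / 0.112805 ≈ 0.1223.

0.1223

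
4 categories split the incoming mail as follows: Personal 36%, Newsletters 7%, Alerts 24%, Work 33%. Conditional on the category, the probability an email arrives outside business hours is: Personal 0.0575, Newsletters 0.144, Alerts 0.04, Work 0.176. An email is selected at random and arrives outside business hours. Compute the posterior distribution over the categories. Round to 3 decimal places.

Personal 0.210, Newsletters 0.102, Alerts 0.098, Work 0.590

Prior × likelihood for each hypothesis:
  Personal: 0.36 × 0.0575 = 0.0207
  Newsletters: 0.07 × 0.144 = 0.01008
  Alerts: 0.24 × 0.04 = 0.0096
  Work: 0.33 × 0.176 = 0.05808
Sum = 0.09846.
P(Personal | off-hours) = 0.0207/0.09846 ≈ 0.210
P(Newsletters | off-hours) = 0.01008/0.09846 ≈ 0.102
P(Alerts | off-hours) = 0.0096/0.09846 ≈ 0.098
P(Work | off-hours) = 0.05808/0.09846 ≈ 0.590
(Check: 0.210+0.102+0.098+0.590 = 1.000.)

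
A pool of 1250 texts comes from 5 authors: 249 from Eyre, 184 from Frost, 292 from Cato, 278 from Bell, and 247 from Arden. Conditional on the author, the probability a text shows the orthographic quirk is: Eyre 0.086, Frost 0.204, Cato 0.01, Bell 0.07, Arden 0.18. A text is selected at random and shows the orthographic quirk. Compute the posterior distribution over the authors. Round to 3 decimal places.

Eyre 0.170, Frost 0.298, Cato 0.023, Bell 0.155, Arden 0.353

By Bayes' rule, posterior ∝ prior × likelihood:
  Eyre: 0.1992 × 0.086 = 0.0171312
  Frost: 0.1472 × 0.204 = 0.0300288
  Cato: 0.2336 × 0.01 = 0.002336
  Bell: 0.2224 × 0.07 = 0.015568
  Arden: 0.1976 × 0.18 = 0.035568
Normalizing constant = 0.100632.
P(Eyre | quirk) = 0.0171312/0.100632 ≈ 0.170
P(Frost | quirk) = 0.0300288/0.100632 ≈ 0.298
P(Cato | quirk) = 0.002336/0.100632 ≈ 0.023
P(Bell | quirk) = 0.015568/0.100632 ≈ 0.155
P(Arden | quirk) = 0.035568/0.100632 ≈ 0.353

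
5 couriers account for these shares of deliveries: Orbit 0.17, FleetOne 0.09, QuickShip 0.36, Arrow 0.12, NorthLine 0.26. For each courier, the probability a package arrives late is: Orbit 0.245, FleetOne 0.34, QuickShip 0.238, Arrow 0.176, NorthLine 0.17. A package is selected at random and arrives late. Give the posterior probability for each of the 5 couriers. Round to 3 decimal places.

Orbit 0.187, FleetOne 0.137, QuickShip 0.384, Arrow 0.095, NorthLine 0.198

Unnormalized posteriors (prior × likelihood):
  Orbit: 0.17 × 0.245 = 0.04165
  FleetOne: 0.09 × 0.34 = 0.0306
  QuickShip: 0.36 × 0.238 = 0.08568
  Arrow: 0.12 × 0.176 = 0.02112
  NorthLine: 0.26 × 0.17 = 0.0442
Sum = 0.22325.
P(Orbit | late) = 0.04165/0.22325 ≈ 0.187
P(FleetOne | late) = 0.0306/0.22325 ≈ 0.137
P(QuickShip | late) = 0.08568/0.22325 ≈ 0.384
P(Arrow | late) = 0.02112/0.22325 ≈ 0.095
P(NorthLine | late) = 0.0442/0.22325 ≈ 0.198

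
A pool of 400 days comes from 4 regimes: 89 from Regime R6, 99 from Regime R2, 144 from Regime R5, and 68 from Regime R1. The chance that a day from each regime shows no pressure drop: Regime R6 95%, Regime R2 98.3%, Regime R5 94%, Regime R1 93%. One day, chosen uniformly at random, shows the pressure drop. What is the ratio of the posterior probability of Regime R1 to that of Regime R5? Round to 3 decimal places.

0.551

Taking complements, P(drop | each) = Regime R6 0.05, Regime R2 0.017, Regime R5 0.06, Regime R1 0.07.
By Bayes' rule, posterior ∝ prior × likelihood:
  Regime R6: 0.2225 × 0.05 = 0.011125
  Regime R2: 0.2475 × 0.017 = 0.0042075
  Regime R5: 0.36 × 0.06 = 0.0216
  Regime R1: 0.17 × 0.07 = 0.0119
Total = 0.0488325.
The ratio is 0.0119 / 0.0216 (the normalizer cancels) = 0.551.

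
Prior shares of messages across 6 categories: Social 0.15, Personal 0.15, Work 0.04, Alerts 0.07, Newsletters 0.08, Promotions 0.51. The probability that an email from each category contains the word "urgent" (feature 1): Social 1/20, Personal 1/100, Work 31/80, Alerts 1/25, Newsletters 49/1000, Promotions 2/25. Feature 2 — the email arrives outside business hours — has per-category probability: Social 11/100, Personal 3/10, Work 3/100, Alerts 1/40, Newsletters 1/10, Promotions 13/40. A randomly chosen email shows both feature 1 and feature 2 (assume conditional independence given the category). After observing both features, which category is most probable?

Promotions

Compute prior × likelihood for every hypothesis:
  Social: 0.15 × 0.05 × 0.11 = 0.000825
  Personal: 0.15 × 0.01 × 0.3 = 0.00045
  Work: 0.04 × 0.3875 × 0.03 = 0.000465
  Alerts: 0.07 × 0.04 × 0.025 = 0.00007
  Newsletters: 0.08 × 0.049 × 0.1 = 0.000392
  Promotions: 0.51 × 0.08 × 0.325 = 0.01326
Normalizing constant = 0.015462.
Largest term belongs to Promotions, so Promotions is most probable.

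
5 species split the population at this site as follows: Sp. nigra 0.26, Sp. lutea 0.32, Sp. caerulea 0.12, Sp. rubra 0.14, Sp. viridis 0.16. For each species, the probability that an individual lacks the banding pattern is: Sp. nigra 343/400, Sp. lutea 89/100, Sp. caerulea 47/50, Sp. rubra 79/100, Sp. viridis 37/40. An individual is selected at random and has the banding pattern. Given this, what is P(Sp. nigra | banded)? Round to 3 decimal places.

0.307

Taking complements, P(banded | each) = Sp. nigra 0.1425, Sp. lutea 0.11, Sp. caerulea 0.06, Sp. rubra 0.21, Sp. viridis 0.075.
Compute prior × likelihood for every hypothesis:
  Sp. nigra: 0.26 × 0.1425 = 0.03705
  Sp. lutea: 0.32 × 0.11 = 0.0352
  Sp. caerulea: 0.12 × 0.06 = 0.0072
  Sp. rubra: 0.14 × 0.21 = 0.0294
  Sp. viridis: 0.16 × 0.075 = 0.012
Normalizing constant = 0.12085.
P(Sp. nigra | evidence) = 0.03705 / 0.12085 ≈ 0.307.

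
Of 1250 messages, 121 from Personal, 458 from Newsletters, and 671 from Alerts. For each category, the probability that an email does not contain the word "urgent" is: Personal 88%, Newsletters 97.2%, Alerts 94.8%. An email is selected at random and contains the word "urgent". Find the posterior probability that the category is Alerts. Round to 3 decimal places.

Taking complements, P(urgent-flag | each) = Personal 0.12, Newsletters 0.028, Alerts 0.052.
Unnormalized posteriors (prior × likelihood):
  Personal: 0.0968 × 0.12 = 0.011616
  Newsletters: 0.3664 × 0.028 = 0.0102592
  Alerts: 0.5368 × 0.052 = 0.0279136
Sum = 0.0497888.
P(Alerts | evidence) = 0.0279136 / 0.0497888 ≈ 0.561.

0.561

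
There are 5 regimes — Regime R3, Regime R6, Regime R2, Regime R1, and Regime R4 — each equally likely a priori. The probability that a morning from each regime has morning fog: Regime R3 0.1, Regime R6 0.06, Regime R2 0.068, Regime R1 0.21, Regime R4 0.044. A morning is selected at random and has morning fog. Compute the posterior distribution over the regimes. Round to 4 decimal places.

Regime R3 0.2075, Regime R6 0.1245, Regime R2 0.1411, Regime R1 0.4357, Regime R4 0.0913

With a uniform prior (1/5 each), posterior ∝ likelihood:
  Regime R3: 0.1
  Regime R6: 0.06
  Regime R2: 0.068
  Regime R1: 0.21
  Regime R4: 0.044
Normalizing constant = 0.482.
P(Regime R3 | fog) = 0.1/0.482 ≈ 0.2075
P(Regime R6 | fog) = 0.06/0.482 ≈ 0.1245
P(Regime R2 | fog) = 0.068/0.482 ≈ 0.1411
P(Regime R1 | fog) = 0.21/0.482 ≈ 0.4357
P(Regime R4 | fog) = 0.044/0.482 ≈ 0.0913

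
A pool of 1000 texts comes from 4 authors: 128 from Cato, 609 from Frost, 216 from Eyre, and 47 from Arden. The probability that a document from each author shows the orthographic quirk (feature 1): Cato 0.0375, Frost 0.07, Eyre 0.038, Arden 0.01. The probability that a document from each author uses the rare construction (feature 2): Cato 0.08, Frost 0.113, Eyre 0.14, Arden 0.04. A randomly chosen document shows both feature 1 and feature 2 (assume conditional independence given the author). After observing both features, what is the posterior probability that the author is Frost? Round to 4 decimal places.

Unnormalized posteriors (prior × likelihood):
  Cato: 0.128 × 0.0375 × 0.08 = 0.000384
  Frost: 0.609 × 0.07 × 0.113 = 0.00481719
  Eyre: 0.216 × 0.038 × 0.14 = 0.00114912
  Arden: 0.047 × 0.01 × 0.04 = 0.0000188
Sum = 0.00636911.
P(Frost | evidence) = 0.00481719 / 0.00636911 ≈ 0.7563.

0.7563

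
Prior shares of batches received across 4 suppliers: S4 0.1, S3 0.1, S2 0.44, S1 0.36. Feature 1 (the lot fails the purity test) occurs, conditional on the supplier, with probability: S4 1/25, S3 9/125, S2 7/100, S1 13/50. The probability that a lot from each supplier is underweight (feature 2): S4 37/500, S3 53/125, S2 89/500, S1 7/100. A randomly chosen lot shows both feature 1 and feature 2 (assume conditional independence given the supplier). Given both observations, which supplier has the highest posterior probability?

S1

Prior × likelihood for each hypothesis:
  S4: 0.1 × 0.04 × 0.074 = 0.000296
  S3: 0.1 × 0.072 × 0.424 = 0.0030528
  S2: 0.44 × 0.07 × 0.178 = 0.0054824
  S1: 0.36 × 0.26 × 0.07 = 0.006552
Total = 0.0153832.
Largest term belongs to S1, so S1 is most probable.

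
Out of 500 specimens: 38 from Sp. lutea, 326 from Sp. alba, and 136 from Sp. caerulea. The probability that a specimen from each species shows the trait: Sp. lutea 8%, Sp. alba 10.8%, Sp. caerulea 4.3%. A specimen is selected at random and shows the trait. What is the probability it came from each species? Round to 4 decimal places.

Sp. lutea 0.0689, Sp. alba 0.7984, Sp. caerulea 0.1326

Prior × likelihood for each hypothesis:
  Sp. lutea: 0.076 × 0.08 = 0.00608
  Sp. alba: 0.652 × 0.108 = 0.070416
  Sp. caerulea: 0.272 × 0.043 = 0.011696
Sum = 0.088192.
P(Sp. lutea | trait) = 0.00608/0.088192 ≈ 0.0689
P(Sp. alba | trait) = 0.070416/0.088192 ≈ 0.7984
P(Sp. caerulea | trait) = 0.011696/0.088192 ≈ 0.1326
(Check: 0.0689+0.7984+0.1326 = 0.9999.)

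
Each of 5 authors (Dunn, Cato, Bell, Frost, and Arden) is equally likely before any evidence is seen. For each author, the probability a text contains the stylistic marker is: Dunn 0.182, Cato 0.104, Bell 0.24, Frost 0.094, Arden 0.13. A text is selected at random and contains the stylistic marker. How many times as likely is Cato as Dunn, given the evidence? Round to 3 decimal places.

0.571

Since the prior is uniform, the posterior is proportional to the likelihood:
  Dunn: 0.182
  Cato: 0.104
  Bell: 0.24
  Frost: 0.094
  Arden: 0.13
Total = 0.75.
The ratio is 0.104 / 0.182 (the normalizer cancels) = 0.571.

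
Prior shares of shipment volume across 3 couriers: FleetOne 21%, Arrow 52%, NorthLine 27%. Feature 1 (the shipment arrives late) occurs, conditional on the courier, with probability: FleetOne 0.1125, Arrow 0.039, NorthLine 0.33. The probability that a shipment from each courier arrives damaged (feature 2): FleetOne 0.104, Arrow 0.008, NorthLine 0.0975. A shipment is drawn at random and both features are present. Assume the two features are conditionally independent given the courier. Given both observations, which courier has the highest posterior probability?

Compute prior × likelihood for every hypothesis:
  FleetOne: 0.21 × 0.1125 × 0.104 = 0.002457
  Arrow: 0.52 × 0.039 × 0.008 = 0.00016224
  NorthLine: 0.27 × 0.33 × 0.0975 = 0.00868725
Total = 0.01130649.
Largest term belongs to NorthLine, so NorthLine is most probable.

NorthLine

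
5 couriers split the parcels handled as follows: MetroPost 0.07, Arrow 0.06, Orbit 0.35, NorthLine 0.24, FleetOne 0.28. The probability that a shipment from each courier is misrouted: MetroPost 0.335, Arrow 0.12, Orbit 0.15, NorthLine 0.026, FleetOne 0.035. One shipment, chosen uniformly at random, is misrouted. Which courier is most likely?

By Bayes' rule, posterior ∝ prior × likelihood:
  MetroPost: 0.07 × 0.335 = 0.02345
  Arrow: 0.06 × 0.12 = 0.0072
  Orbit: 0.35 × 0.15 = 0.0525
  NorthLine: 0.24 × 0.026 = 0.00624
  FleetOne: 0.28 × 0.035 = 0.0098
Normalizing constant = 0.09919.
Largest term belongs to Orbit, so Orbit is most probable.

Orbit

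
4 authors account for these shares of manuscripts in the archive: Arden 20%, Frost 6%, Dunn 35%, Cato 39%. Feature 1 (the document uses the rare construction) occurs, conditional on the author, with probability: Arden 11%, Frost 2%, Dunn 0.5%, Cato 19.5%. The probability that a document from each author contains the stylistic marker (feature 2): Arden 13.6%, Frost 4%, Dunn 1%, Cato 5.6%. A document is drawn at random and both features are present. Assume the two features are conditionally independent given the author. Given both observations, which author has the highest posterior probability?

Cato

Compute prior × likelihood for every hypothesis:
  Arden: 0.2 × 0.11 × 0.136 = 0.002992
  Frost: 0.06 × 0.02 × 0.04 = 0.000048
  Dunn: 0.35 × 0.005 × 0.01 = 0.0000175
  Cato: 0.39 × 0.195 × 0.056 = 0.0042588
Sum = 0.0073163.
Largest term belongs to Cato, so Cato is most probable.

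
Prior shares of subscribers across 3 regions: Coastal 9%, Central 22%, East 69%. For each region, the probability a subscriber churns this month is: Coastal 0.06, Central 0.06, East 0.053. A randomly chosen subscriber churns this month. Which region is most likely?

East

Compute prior × likelihood for every hypothesis:
  Coastal: 0.09 × 0.06 = 0.0054
  Central: 0.22 × 0.06 = 0.0132
  East: 0.69 × 0.053 = 0.03657
Sum = 0.05517.
Largest term belongs to East, so East is most probable.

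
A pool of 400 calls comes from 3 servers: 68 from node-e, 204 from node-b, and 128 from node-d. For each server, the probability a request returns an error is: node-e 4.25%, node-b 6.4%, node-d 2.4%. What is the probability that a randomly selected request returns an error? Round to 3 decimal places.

0.048

By Bayes' rule, posterior ∝ prior × likelihood:
  node-e: 0.17 × 0.0425 = 0.007225
  node-b: 0.51 × 0.064 = 0.03264
  node-d: 0.32 × 0.024 = 0.00768
P(error) = 0.007225 + 0.03264 + 0.00768 = 0.047545 → 0.048.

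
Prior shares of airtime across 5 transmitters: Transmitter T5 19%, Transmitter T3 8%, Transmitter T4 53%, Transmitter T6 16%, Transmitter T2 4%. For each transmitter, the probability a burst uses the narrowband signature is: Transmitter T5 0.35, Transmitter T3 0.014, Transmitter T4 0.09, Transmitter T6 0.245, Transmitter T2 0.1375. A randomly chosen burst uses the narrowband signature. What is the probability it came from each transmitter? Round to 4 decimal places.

Transmitter T5 0.4156, Transmitter T3 0.0070, Transmitter T4 0.2981, Transmitter T6 0.2450, Transmitter T2 0.0344

Unnormalized posteriors (prior × likelihood):
  Transmitter T5: 0.19 × 0.35 = 0.0665
  Transmitter T3: 0.08 × 0.014 = 0.00112
  Transmitter T4: 0.53 × 0.09 = 0.0477
  Transmitter T6: 0.16 × 0.245 = 0.0392
  Transmitter T2: 0.04 × 0.1375 = 0.0055
Sum = 0.16002.
P(Transmitter T5 | narrowband) = 0.0665/0.16002 ≈ 0.4156
P(Transmitter T3 | narrowband) = 0.00112/0.16002 ≈ 0.0070
P(Transmitter T4 | narrowband) = 0.0477/0.16002 ≈ 0.2981
P(Transmitter T6 | narrowband) = 0.0392/0.16002 ≈ 0.2450
P(Transmitter T2 | narrowband) = 0.0055/0.16002 ≈ 0.0344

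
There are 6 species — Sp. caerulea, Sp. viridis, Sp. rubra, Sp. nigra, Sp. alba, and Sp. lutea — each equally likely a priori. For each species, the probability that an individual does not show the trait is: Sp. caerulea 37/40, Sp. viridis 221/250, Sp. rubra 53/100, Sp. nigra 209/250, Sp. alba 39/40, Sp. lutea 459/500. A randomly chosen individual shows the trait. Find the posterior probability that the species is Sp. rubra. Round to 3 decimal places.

0.504

Taking complements, P(trait | each) = Sp. caerulea 0.075, Sp. viridis 0.116, Sp. rubra 0.47, Sp. nigra 0.164, Sp. alba 0.025, Sp. lutea 0.082.
With a uniform prior (1/6 each), posterior ∝ likelihood:
  Sp. caerulea: 0.075
  Sp. viridis: 0.116
  Sp. rubra: 0.47
  Sp. nigra: 0.164
  Sp. alba: 0.025
  Sp. lutea: 0.082
Sum = 0.932.
P(Sp. rubra | evidence) = 0.47 / 0.932 ≈ 0.504.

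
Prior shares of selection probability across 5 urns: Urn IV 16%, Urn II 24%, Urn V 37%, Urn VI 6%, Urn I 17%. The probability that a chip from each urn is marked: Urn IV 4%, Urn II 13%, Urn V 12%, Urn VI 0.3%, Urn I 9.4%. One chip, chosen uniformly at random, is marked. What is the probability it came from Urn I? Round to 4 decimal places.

0.1628

Compute prior × likelihood for every hypothesis:
  Urn IV: 0.16 × 0.04 = 0.0064
  Urn II: 0.24 × 0.13 = 0.0312
  Urn V: 0.37 × 0.12 = 0.0444
  Urn VI: 0.06 × 0.003 = 0.00018
  Urn I: 0.17 × 0.094 = 0.01598
Normalizing constant = 0.09816.
P(Urn I | evidence) = 0.01598 / 0.09816 ≈ 0.1628.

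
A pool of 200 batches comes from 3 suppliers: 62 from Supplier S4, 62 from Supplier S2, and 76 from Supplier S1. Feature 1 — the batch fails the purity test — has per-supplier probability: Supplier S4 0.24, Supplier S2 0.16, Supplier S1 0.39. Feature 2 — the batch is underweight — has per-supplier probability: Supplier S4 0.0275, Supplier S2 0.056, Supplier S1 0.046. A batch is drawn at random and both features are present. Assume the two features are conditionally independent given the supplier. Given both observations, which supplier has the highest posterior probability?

Supplier S1

Compute prior × likelihood for every hypothesis:
  Supplier S4: 0.31 × 0.24 × 0.0275 = 0.002046
  Supplier S2: 0.31 × 0.16 × 0.056 = 0.0027776
  Supplier S1: 0.38 × 0.39 × 0.046 = 0.0068172
Total = 0.0116408.
Largest term belongs to Supplier S1, so Supplier S1 is most probable.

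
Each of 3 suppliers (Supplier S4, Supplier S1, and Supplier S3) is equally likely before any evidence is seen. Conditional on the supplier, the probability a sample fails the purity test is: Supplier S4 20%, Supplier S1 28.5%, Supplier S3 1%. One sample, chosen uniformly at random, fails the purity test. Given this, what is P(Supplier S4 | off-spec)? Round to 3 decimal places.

With a uniform prior (1/3 each), posterior ∝ likelihood:
  Supplier S4: 0.2
  Supplier S1: 0.285
  Supplier S3: 0.01
Sum = 0.495.
P(Supplier S4 | evidence) = 0.2 / 0.495 ≈ 0.404.

0.404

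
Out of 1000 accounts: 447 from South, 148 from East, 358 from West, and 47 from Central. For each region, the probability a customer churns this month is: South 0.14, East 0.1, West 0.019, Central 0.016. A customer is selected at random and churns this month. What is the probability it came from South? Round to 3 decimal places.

Prior × likelihood for each hypothesis:
  South: 0.447 × 0.14 = 0.06258
  East: 0.148 × 0.1 = 0.0148
  West: 0.358 × 0.019 = 0.006802
  Central: 0.047 × 0.016 = 0.000752
Total = 0.084934.
P(South | evidence) = 0.06258 / 0.084934 ≈ 0.737.

0.737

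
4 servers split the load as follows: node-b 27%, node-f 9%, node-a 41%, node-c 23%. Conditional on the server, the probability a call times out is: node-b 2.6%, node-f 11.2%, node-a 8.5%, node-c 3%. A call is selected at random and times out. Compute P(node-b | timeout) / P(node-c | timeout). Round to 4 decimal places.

Compute prior × likelihood for every hypothesis:
  node-b: 0.27 × 0.026 = 0.00702
  node-f: 0.09 × 0.112 = 0.01008
  node-a: 0.41 × 0.085 = 0.03485
  node-c: 0.23 × 0.03 = 0.0069
Normalizing constant = 0.05885.
The ratio is 0.00702 / 0.0069 (the normalizer cancels) = 1.0174.

1.0174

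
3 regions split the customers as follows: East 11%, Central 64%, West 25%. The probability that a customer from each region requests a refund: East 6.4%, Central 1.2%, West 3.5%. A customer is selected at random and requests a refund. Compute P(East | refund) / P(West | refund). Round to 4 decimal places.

Compute prior × likelihood for every hypothesis:
  East: 0.11 × 0.064 = 0.00704
  Central: 0.64 × 0.012 = 0.00768
  West: 0.25 × 0.035 = 0.00875
Normalizing constant = 0.02347.
The ratio is 0.00704 / 0.00875 (the normalizer cancels) = 0.8046.

0.8046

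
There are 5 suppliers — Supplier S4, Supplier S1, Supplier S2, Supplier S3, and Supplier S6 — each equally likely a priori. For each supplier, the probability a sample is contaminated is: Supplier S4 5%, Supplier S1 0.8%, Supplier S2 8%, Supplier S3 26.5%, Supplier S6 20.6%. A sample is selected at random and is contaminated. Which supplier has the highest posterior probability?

Supplier S3

With a uniform prior (1/5 each), posterior ∝ likelihood:
  Supplier S4: 0.05
  Supplier S1: 0.008
  Supplier S2: 0.08
  Supplier S3: 0.265
  Supplier S6: 0.206
Sum = 0.609.
Largest term belongs to Supplier S3, so Supplier S3 is most probable.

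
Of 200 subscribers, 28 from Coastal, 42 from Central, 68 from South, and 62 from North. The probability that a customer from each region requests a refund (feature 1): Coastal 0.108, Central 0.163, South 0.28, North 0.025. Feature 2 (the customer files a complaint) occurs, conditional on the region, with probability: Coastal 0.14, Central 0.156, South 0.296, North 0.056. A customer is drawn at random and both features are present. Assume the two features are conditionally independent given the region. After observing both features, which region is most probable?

South

Unnormalized posteriors (prior × likelihood):
  Coastal: 0.14 × 0.108 × 0.14 = 0.0021168
  Central: 0.21 × 0.163 × 0.156 = 0.00533988
  South: 0.34 × 0.28 × 0.296 = 0.0281792
  North: 0.31 × 0.025 × 0.056 = 0.000434
Sum = 0.03606988.
Largest term belongs to South, so South is most probable.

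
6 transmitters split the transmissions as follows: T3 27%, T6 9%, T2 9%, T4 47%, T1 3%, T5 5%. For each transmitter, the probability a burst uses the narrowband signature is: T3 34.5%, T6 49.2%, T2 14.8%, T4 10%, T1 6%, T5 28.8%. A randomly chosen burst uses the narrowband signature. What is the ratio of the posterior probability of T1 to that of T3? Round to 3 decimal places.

Compute prior × likelihood for every hypothesis:
  T3: 0.27 × 0.345 = 0.09315
  T6: 0.09 × 0.492 = 0.04428
  T2: 0.09 × 0.148 = 0.01332
  T4: 0.47 × 0.1 = 0.047
  T1: 0.03 × 0.06 = 0.0018
  T5: 0.05 × 0.288 = 0.0144
Total = 0.21395.
The ratio is 0.0018 / 0.09315 (the normalizer cancels) = 0.019.

0.019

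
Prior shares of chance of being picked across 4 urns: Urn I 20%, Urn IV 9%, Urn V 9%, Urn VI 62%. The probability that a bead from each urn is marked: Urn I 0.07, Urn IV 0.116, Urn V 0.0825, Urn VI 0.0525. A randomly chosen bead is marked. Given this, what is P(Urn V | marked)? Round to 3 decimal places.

Compute prior × likelihood for every hypothesis:
  Urn I: 0.2 × 0.07 = 0.014
  Urn IV: 0.09 × 0.116 = 0.01044
  Urn V: 0.09 × 0.0825 = 0.007425
  Urn VI: 0.62 × 0.0525 = 0.03255
Sum = 0.064415.
P(Urn V | evidence) = 0.007425 / 0.064415 ≈ 0.115.

0.115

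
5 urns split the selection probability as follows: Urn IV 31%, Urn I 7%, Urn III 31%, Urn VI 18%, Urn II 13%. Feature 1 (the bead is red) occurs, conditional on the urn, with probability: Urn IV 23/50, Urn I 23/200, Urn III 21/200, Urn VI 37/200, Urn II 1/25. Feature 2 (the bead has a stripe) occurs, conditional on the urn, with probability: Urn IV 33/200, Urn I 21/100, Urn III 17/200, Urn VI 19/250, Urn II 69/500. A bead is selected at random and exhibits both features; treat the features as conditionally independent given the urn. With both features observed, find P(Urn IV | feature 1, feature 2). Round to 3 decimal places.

By Bayes' rule, posterior ∝ prior × likelihood:
  Urn IV: 0.31 × 0.46 × 0.165 = 0.023529
  Urn I: 0.07 × 0.115 × 0.21 = 0.0016905
  Urn III: 0.31 × 0.105 × 0.085 = 0.00276675
  Urn VI: 0.18 × 0.185 × 0.076 = 0.0025308
  Urn II: 0.13 × 0.04 × 0.138 = 0.0007176
Normalizing constant = 0.03123465.
P(Urn IV | evidence) = 0.023529 / 0.03123465 ≈ 0.753.

0.753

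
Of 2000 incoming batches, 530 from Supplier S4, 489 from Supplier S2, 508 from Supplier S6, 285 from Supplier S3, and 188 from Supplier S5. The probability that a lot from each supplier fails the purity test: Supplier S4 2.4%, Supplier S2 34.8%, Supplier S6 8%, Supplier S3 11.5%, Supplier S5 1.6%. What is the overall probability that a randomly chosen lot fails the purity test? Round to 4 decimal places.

Unnormalized posteriors (prior × likelihood):
  Supplier S4: 0.265 × 0.024 = 0.00636
  Supplier S2: 0.2445 × 0.348 = 0.085086
  Supplier S6: 0.254 × 0.08 = 0.02032
  Supplier S3: 0.1425 × 0.115 = 0.0163875
  Supplier S5: 0.094 × 0.016 = 0.001504
P(off-spec) = 0.00636 + 0.085086 + 0.02032 + 0.0163875 + 0.001504 = 0.1296575 → 0.1297.

0.1297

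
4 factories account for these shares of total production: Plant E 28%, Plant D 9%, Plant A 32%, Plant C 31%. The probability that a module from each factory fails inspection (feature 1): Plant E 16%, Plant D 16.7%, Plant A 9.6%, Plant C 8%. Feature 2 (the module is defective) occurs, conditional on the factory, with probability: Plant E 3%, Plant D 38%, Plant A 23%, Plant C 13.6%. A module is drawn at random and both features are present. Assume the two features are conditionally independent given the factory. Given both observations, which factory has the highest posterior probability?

Plant A

Compute prior × likelihood for every hypothesis:
  Plant E: 0.28 × 0.16 × 0.03 = 0.001344
  Plant D: 0.09 × 0.167 × 0.38 = 0.0057114
  Plant A: 0.32 × 0.096 × 0.23 = 0.0070656
  Plant C: 0.31 × 0.08 × 0.136 = 0.0033728
Sum = 0.0174938.
Largest term belongs to Plant A, so Plant A is most probable.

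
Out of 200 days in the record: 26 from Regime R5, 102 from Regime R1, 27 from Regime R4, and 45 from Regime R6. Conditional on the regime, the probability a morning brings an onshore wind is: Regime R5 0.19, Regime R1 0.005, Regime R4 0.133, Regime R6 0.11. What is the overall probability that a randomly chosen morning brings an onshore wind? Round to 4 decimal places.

0.0700

By Bayes' rule, posterior ∝ prior × likelihood:
  Regime R5: 0.13 × 0.19 = 0.0247
  Regime R1: 0.51 × 0.005 = 0.00255
  Regime R4: 0.135 × 0.133 = 0.017955
  Regime R6: 0.225 × 0.11 = 0.02475
P(onshore) = 0.0247 + 0.00255 + 0.017955 + 0.02475 = 0.069955 → 0.0700.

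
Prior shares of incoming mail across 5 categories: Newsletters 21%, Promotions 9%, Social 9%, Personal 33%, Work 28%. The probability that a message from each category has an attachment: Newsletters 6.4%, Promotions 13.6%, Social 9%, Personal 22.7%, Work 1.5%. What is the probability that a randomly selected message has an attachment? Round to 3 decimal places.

By Bayes' rule, posterior ∝ prior × likelihood:
  Newsletters: 0.21 × 0.064 = 0.01344
  Promotions: 0.09 × 0.136 = 0.01224
  Social: 0.09 × 0.09 = 0.0081
  Personal: 0.33 × 0.227 = 0.07491
  Work: 0.28 × 0.015 = 0.0042
P(attachment) = 0.01344 + 0.01224 + 0.0081 + 0.07491 + 0.0042 = 0.11289 → 0.113.

0.113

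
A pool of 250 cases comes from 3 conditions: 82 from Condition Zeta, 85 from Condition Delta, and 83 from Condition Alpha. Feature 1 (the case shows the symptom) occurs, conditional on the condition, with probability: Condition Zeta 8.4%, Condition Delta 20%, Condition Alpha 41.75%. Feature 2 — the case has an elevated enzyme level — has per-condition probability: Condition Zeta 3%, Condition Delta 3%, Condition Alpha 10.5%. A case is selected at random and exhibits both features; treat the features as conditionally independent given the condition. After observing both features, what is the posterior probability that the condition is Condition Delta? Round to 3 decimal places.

Compute prior × likelihood for every hypothesis:
  Condition Zeta: 0.328 × 0.084 × 0.03 = 0.00082656
  Condition Delta: 0.34 × 0.2 × 0.03 = 0.00204
  Condition Alpha: 0.332 × 0.4175 × 0.105 = 0.01455405
Total = 0.01742061.
P(Condition Delta | evidence) = 0.00204 / 0.01742061 ≈ 0.117.

0.117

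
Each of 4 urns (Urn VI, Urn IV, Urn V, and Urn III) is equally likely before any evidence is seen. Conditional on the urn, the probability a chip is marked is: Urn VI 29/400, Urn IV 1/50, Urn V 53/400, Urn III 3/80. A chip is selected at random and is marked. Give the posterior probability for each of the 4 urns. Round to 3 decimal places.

With a uniform prior (1/4 each), posterior ∝ likelihood:
  Urn VI: 0.0725
  Urn IV: 0.02
  Urn V: 0.1325
  Urn III: 0.0375
Normalizing constant = 0.2625.
P(Urn VI | marked) = 0.0725/0.2625 ≈ 0.276
P(Urn IV | marked) = 0.02/0.2625 ≈ 0.076
P(Urn V | marked) = 0.1325/0.2625 ≈ 0.505
P(Urn III | marked) = 0.0375/0.2625 ≈ 0.143

Urn VI 0.276, Urn IV 0.076, Urn V 0.505, Urn III 0.143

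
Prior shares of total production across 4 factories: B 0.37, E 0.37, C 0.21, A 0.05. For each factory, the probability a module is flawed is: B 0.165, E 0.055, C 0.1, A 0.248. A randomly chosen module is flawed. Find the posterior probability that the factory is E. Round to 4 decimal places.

0.1773

Unnormalized posteriors (prior × likelihood):
  B: 0.37 × 0.165 = 0.06105
  E: 0.37 × 0.055 = 0.02035
  C: 0.21 × 0.1 = 0.021
  A: 0.05 × 0.248 = 0.0124
Sum = 0.1148.
P(E | evidence) = 0.02035 / 0.1148 ≈ 0.1773.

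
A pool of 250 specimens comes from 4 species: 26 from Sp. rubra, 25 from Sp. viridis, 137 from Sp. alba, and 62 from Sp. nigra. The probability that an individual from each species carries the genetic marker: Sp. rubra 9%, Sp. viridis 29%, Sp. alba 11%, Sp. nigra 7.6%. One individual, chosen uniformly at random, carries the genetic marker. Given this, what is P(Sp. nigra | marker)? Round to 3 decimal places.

0.160

By Bayes' rule, posterior ∝ prior × likelihood:
  Sp. rubra: 0.104 × 0.09 = 0.00936
  Sp. viridis: 0.1 × 0.29 = 0.029
  Sp. alba: 0.548 × 0.11 = 0.06028
  Sp. nigra: 0.248 × 0.076 = 0.018848
Total = 0.117488.
P(Sp. nigra | evidence) = 0.018848 / 0.117488 ≈ 0.160.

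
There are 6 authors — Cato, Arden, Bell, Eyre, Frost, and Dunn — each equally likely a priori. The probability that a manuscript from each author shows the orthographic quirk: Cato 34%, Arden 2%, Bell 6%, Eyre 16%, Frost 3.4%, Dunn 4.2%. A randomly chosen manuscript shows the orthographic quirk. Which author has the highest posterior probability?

With a uniform prior (1/6 each), posterior ∝ likelihood:
  Cato: 0.34
  Arden: 0.02
  Bell: 0.06
  Eyre: 0.16
  Frost: 0.034
  Dunn: 0.042
Normalizing constant = 0.656.
Largest term belongs to Cato, so Cato is most probable.

Cato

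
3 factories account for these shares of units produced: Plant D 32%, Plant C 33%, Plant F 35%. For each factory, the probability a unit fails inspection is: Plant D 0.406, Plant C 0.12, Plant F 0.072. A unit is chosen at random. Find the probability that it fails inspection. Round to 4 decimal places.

0.1947

Prior × likelihood for each hypothesis:
  Plant D: 0.32 × 0.406 = 0.12992
  Plant C: 0.33 × 0.12 = 0.0396
  Plant F: 0.35 × 0.072 = 0.0252
P(nonconforming) = 0.12992 + 0.0396 + 0.0252 = 0.19472 → 0.1947.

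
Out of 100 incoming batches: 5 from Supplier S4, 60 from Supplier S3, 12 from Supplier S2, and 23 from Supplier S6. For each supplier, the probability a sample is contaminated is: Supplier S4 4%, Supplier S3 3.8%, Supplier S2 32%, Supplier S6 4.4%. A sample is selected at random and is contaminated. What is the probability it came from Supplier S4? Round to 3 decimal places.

Unnormalized posteriors (prior × likelihood):
  Supplier S4: 0.05 × 0.04 = 0.002
  Supplier S3: 0.6 × 0.038 = 0.0228
  Supplier S2: 0.12 × 0.32 = 0.0384
  Supplier S6: 0.23 × 0.044 = 0.01012
Total = 0.07332.
P(Supplier S4 | evidence) = 0.002 / 0.07332 ≈ 0.027.

0.027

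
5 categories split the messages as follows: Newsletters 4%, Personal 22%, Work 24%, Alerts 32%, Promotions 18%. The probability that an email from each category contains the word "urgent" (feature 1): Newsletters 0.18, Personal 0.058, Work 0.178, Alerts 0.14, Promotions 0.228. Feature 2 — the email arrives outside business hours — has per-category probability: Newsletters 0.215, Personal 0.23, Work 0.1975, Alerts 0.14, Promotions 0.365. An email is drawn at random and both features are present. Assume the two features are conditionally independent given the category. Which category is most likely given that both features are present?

Prior × likelihood for each hypothesis:
  Newsletters: 0.04 × 0.18 × 0.215 = 0.001548
  Personal: 0.22 × 0.058 × 0.23 = 0.0029348
  Work: 0.24 × 0.178 × 0.1975 = 0.0084372
  Alerts: 0.32 × 0.14 × 0.14 = 0.006272
  Promotions: 0.18 × 0.228 × 0.365 = 0.0149796
Normalizing constant = 0.0341716.
Largest term belongs to Promotions, so Promotions is most probable.

Promotions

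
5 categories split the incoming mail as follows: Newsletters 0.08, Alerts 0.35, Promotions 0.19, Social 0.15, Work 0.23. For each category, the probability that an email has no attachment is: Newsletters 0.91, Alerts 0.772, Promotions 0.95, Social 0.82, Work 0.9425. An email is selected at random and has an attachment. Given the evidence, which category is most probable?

Alerts

Taking complements, P(attachment | each) = Newsletters 0.09, Alerts 0.228, Promotions 0.05, Social 0.18, Work 0.0575.
Prior × likelihood for each hypothesis:
  Newsletters: 0.08 × 0.09 = 0.0072
  Alerts: 0.35 × 0.228 = 0.0798
  Promotions: 0.19 × 0.05 = 0.0095
  Social: 0.15 × 0.18 = 0.027
  Work: 0.23 × 0.0575 = 0.013225
Sum = 0.136725.
Largest term belongs to Alerts, so Alerts is most probable.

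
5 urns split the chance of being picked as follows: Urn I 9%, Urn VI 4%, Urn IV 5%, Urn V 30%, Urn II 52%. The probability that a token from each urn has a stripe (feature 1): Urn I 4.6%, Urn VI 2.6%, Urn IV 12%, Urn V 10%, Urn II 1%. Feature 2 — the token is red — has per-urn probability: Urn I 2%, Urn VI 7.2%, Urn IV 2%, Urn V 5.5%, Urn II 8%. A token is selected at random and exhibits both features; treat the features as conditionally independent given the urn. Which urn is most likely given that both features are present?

By Bayes' rule, posterior ∝ prior × likelihood:
  Urn I: 0.09 × 0.046 × 0.02 = 0.0000828
  Urn VI: 0.04 × 0.026 × 0.072 = 0.00007488
  Urn IV: 0.05 × 0.12 × 0.02 = 0.00012
  Urn V: 0.3 × 0.1 × 0.055 = 0.00165
  Urn II: 0.52 × 0.01 × 0.08 = 0.000416
Sum = 0.00234368.
Largest term belongs to Urn V, so Urn V is most probable.

Urn V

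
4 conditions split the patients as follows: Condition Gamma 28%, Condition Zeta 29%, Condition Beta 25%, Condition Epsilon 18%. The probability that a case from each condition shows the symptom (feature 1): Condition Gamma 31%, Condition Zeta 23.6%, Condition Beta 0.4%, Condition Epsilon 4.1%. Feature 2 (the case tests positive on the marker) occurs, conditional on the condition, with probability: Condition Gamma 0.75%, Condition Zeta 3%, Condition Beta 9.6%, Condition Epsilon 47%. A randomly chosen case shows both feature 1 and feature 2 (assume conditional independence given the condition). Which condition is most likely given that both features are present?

Condition Epsilon

Prior × likelihood for each hypothesis:
  Condition Gamma: 0.28 × 0.31 × 0.0075 = 0.000651
  Condition Zeta: 0.29 × 0.236 × 0.03 = 0.0020532
  Condition Beta: 0.25 × 0.004 × 0.096 = 0.000096
  Condition Epsilon: 0.18 × 0.041 × 0.47 = 0.0034686
Total = 0.0062688.
Largest term belongs to Condition Epsilon, so Condition Epsilon is most probable.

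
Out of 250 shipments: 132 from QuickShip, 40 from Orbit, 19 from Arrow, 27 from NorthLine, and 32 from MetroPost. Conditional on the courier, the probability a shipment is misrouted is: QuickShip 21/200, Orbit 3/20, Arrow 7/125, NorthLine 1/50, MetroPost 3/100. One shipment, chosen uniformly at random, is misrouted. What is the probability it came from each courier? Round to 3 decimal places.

QuickShip 0.618, Orbit 0.268, Arrow 0.047, NorthLine 0.024, MetroPost 0.043

Unnormalized posteriors (prior × likelihood):
  QuickShip: 0.528 × 0.105 = 0.05544
  Orbit: 0.16 × 0.15 = 0.024
  Arrow: 0.076 × 0.056 = 0.004256
  NorthLine: 0.108 × 0.02 = 0.00216
  MetroPost: 0.128 × 0.03 = 0.00384
Sum = 0.089696.
P(QuickShip | misrouted) = 0.05544/0.089696 ≈ 0.618
P(Orbit | misrouted) = 0.024/0.089696 ≈ 0.268
P(Arrow | misrouted) = 0.004256/0.089696 ≈ 0.047
P(NorthLine | misrouted) = 0.00216/0.089696 ≈ 0.024
P(MetroPost | misrouted) = 0.00384/0.089696 ≈ 0.043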